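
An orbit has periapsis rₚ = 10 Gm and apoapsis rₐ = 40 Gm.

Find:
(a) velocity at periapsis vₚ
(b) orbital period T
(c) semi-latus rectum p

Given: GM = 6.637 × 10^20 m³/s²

Convert to SI: rₚ = 10 Gm = 1e+10 m; rₐ = 40 Gm = 4e+10 m.
(a) With a = (rₚ + rₐ)/2 = 2.5e+10 m, vₚ = √(GM (2/rₚ − 1/a)) = √(6.637e+20 · (2/1e+10 − 1/2.5e+10)) m/s ≈ 3.259e+05 m/s
(b) With a = (rₚ + rₐ)/2 = 2.5e+10 m, T = 2π √(a³/GM) = 2π √((2.5e+10)³/6.637e+20) s ≈ 9.641e+05 s
(c) From a = (rₚ + rₐ)/2 = 2.5e+10 m and e = (rₐ − rₚ)/(rₐ + rₚ) = 0.6, p = a(1 − e²) = 2.5e+10 · (1 − (0.6)²) ≈ 1.6e+10 m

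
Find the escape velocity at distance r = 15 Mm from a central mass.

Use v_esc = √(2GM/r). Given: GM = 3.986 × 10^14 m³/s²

Convert to SI: r = 15 Mm = 1.5e+07 m.
Escape velocity comes from setting total energy to zero: ½v² − GM/r = 0 ⇒ v_esc = √(2GM / r).
v_esc = √(2 · 3.986e+14 / 1.5e+07) m/s ≈ 7290 m/s = 7.29 km/s.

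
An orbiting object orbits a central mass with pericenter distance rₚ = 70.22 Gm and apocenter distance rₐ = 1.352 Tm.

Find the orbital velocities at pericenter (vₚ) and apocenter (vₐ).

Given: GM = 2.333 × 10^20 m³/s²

Convert to SI: rₚ = 70.22 Gm = 7.022e+10 m; rₐ = 1.352 Tm = 1.352e+12 m.
Use the vis-viva equation v² = GM(2/r − 1/a) with a = (rₚ + rₐ)/2 = (7.022e+10 + 1.352e+12)/2 = 7.1111e+11 m.
vₚ = √(GM · (2/rₚ − 1/a)) = √(2.333e+20 · (2/7.022e+10 − 1/7.1111e+11)) m/s ≈ 7.948e+04 m/s = 79.48 km/s.
vₐ = √(GM · (2/rₐ − 1/a)) = √(2.333e+20 · (2/1.352e+12 − 1/7.1111e+11)) m/s ≈ 4128 m/s = 4.128 km/s.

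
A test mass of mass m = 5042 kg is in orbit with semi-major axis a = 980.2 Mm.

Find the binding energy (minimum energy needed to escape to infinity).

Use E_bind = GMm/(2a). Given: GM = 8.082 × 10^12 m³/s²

Convert to SI: a = 980.2 Mm = 9.802e+08 m.
Total orbital energy is E = −GMm/(2a); binding energy is E_bind = −E = GMm/(2a).
E_bind = 8.082e+12 · 5042 / (2 · 9.802e+08) J ≈ 2.079e+07 J = 20.79 MJ.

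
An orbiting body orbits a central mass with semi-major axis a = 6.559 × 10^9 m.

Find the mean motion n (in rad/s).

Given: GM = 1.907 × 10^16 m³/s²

n = √(GM / a³).
n = √(1.907e+16 / (6.559e+09)³) rad/s ≈ 2.6e-07 rad/s.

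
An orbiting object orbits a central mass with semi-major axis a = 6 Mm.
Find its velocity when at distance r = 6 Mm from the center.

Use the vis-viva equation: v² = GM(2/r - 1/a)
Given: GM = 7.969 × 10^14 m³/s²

Convert to SI: a = 6 Mm = 6e+06 m; r = 6 Mm = 6e+06 m.
Vis-viva: v = √(GM · (2/r − 1/a)).
2/r − 1/a = 2/6e+06 − 1/6e+06 = 1.66667e-07 m⁻¹.
v = √(7.969e+14 · 1.66667e-07) m/s ≈ 1.152e+04 m/s = 11.52 km/s.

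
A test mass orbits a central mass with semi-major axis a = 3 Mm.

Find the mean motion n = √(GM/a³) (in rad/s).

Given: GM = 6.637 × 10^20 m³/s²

Convert to SI: a = 3 Mm = 3e+06 m.
n = √(GM / a³).
n = √(6.637e+20 / (3e+06)³) rad/s ≈ 4.958 rad/s.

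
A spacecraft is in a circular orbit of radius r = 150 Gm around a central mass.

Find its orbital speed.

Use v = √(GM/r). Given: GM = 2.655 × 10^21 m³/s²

Convert to SI: r = 150 Gm = 1.5e+11 m.
For a circular orbit, gravity supplies the centripetal force, so v = √(GM / r).
v = √(2.655e+21 / 1.5e+11) m/s ≈ 1.33e+05 m/s = 133 km/s.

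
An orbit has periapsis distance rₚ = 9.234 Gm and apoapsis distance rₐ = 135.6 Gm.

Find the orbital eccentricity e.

Convert to SI: rₚ = 9.234 Gm = 9.234e+09 m; rₐ = 135.6 Gm = 1.356e+11 m.
e = (rₐ − rₚ) / (rₐ + rₚ).
e = (1.356e+11 − 9.234e+09) / (1.356e+11 + 9.234e+09) = 1.26366e+11 / 1.44834e+11 ≈ 0.8725.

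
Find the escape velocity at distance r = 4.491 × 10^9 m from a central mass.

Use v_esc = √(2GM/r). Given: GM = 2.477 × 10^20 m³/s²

Escape velocity comes from setting total energy to zero: ½v² − GM/r = 0 ⇒ v_esc = √(2GM / r).
v_esc = √(2 · 2.477e+20 / 4.491e+09) m/s ≈ 3.321e+05 m/s = 332.1 km/s.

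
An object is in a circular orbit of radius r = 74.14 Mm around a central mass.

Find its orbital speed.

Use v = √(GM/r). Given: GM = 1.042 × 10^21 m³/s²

Convert to SI: r = 74.14 Mm = 7.414e+07 m.
For a circular orbit, gravity supplies the centripetal force, so v = √(GM / r).
v = √(1.042e+21 / 7.414e+07) m/s ≈ 3.749e+06 m/s = 3749 km/s.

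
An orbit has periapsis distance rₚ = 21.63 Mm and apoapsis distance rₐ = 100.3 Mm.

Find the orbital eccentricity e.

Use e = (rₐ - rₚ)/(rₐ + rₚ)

Convert to SI: rₚ = 21.63 Mm = 2.163e+07 m; rₐ = 100.3 Mm = 1.003e+08 m.
e = (rₐ − rₚ) / (rₐ + rₚ).
e = (1.003e+08 − 2.163e+07) / (1.003e+08 + 2.163e+07) = 7.867e+07 / 1.2193e+08 ≈ 0.6452.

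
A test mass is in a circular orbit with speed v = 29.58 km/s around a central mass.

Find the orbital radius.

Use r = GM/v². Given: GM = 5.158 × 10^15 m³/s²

Convert to SI: v = 29.58 km/s = 29580 m/s.
For a circular orbit, v² = GM / r, so r = GM / v².
r = 5.158e+15 / (29580)² m ≈ 5.895e+06 m = 5.895 Mm.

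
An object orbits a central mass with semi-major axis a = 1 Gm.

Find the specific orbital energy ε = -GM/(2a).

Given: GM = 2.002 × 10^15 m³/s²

Convert to SI: a = 1 Gm = 1e+09 m.
ε = −GM / (2a).
ε = −2.002e+15 / (2 · 1e+09) J/kg ≈ -1.001e+06 J/kg = -1.001 MJ/kg.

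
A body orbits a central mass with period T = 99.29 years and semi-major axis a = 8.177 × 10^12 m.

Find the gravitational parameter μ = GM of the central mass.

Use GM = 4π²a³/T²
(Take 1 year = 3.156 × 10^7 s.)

Convert to SI: T = 99.29 years = 3.13359e+09 s.
GM = 4π² · a³ / T².
GM = 4π² · (8.177e+12)³ / (3.13359e+09)² m³/s² ≈ 2.198e+21 m³/s² = 2.198 × 10^21 m³/s².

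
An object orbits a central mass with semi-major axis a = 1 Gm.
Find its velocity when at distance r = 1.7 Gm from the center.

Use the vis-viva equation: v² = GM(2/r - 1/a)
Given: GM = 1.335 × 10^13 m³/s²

Convert to SI: a = 1 Gm = 1e+09 m; r = 1.7 Gm = 1.7e+09 m.
Vis-viva: v = √(GM · (2/r − 1/a)).
2/r − 1/a = 2/1.7e+09 − 1/1e+09 = 1.76471e-10 m⁻¹.
v = √(1.335e+13 · 1.76471e-10) m/s ≈ 48.54 m/s = 48.54 m/s.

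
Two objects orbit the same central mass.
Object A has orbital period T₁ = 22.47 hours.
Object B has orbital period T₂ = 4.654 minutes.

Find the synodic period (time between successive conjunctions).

Convert to SI: T₁ = 22.47 hours = 80892 s; T₂ = 4.654 minutes = 279.24 s.
T_syn = |T₁ · T₂ / (T₁ − T₂)|.
T_syn = |80892 · 279.24 / (80892 − 279.24)| s ≈ 280.2 s = 4.67 minutes.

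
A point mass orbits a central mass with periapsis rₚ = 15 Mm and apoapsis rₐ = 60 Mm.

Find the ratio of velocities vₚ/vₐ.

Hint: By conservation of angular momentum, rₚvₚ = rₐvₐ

Convert to SI: rₚ = 15 Mm = 1.5e+07 m; rₐ = 60 Mm = 6e+07 m.
Conservation of angular momentum gives rₚvₚ = rₐvₐ, so vₚ/vₐ = rₐ/rₚ.
vₚ/vₐ = 6e+07 / 1.5e+07 ≈ 4.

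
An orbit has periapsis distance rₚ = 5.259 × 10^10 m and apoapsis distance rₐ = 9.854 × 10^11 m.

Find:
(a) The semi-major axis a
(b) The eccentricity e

(a) a = (rₚ + rₐ) / 2 = (5.259e+10 + 9.854e+11) / 2 ≈ 5.19e+11 m = 5.19 × 10^11 m.
(b) e = (rₐ − rₚ) / (rₐ + rₚ) = (9.854e+11 − 5.259e+10) / (9.854e+11 + 5.259e+10) ≈ 0.8987.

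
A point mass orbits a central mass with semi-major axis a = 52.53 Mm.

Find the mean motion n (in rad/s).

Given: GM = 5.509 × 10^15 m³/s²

Convert to SI: a = 52.53 Mm = 5.253e+07 m.
n = √(GM / a³).
n = √(5.509e+15 / (5.253e+07)³) rad/s ≈ 0.000195 rad/s.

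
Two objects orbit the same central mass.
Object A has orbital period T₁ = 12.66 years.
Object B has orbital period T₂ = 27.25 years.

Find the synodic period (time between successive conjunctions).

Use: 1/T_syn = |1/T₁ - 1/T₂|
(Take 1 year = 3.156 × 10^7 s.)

Convert to SI: T₁ = 12.66 years = 3.9955e+08 s; T₂ = 27.25 years = 8.6001e+08 s.
T_syn = |T₁ · T₂ / (T₁ − T₂)|.
T_syn = |3.9955e+08 · 8.6001e+08 / (3.9955e+08 − 8.6001e+08)| s ≈ 7.462e+08 s = 23.65 years.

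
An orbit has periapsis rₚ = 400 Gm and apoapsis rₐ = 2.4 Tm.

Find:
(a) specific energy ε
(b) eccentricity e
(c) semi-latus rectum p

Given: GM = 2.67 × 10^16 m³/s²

Convert to SI: rₚ = 400 Gm = 4e+11 m; rₐ = 2.4 Tm = 2.4e+12 m.
(a) With a = (rₚ + rₐ)/2 = 1.4e+12 m, ε = −GM/(2a) = −2.67e+16/(2 · 1.4e+12) J/kg ≈ -9536 J/kg
(b) e = (rₐ − rₚ)/(rₐ + rₚ) = (2.4e+12 − 4e+11)/(2.4e+12 + 4e+11) ≈ 0.7143
(c) From a = (rₚ + rₐ)/2 = 1.4e+12 m and e = (rₐ − rₚ)/(rₐ + rₚ) = 0.714286, p = a(1 − e²) = 1.4e+12 · (1 − (0.714286)²) ≈ 6.857e+11 m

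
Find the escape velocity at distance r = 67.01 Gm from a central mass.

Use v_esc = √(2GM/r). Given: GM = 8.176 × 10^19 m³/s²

Convert to SI: r = 67.01 Gm = 6.701e+10 m.
Escape velocity comes from setting total energy to zero: ½v² − GM/r = 0 ⇒ v_esc = √(2GM / r).
v_esc = √(2 · 8.176e+19 / 6.701e+10) m/s ≈ 4.94e+04 m/s = 49.4 km/s.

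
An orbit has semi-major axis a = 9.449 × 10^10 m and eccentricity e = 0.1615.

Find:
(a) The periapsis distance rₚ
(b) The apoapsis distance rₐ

(a) rₚ = a(1 − e) = 9.449e+10 · (1 − 0.1615) = 9.449e+10 · 0.8385 ≈ 7.923e+10 m = 7.923 × 10^10 m.
(b) rₐ = a(1 + e) = 9.449e+10 · (1 + 0.1615) = 9.449e+10 · 1.1615 ≈ 1.098e+11 m = 1.098 × 10^11 m.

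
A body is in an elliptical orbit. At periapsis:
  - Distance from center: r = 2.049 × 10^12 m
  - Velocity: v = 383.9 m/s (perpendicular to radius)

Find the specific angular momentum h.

With v perpendicular to r, h = r · v.
h = 2.049e+12 · 383.9 m²/s ≈ 7.866e+14 m²/s.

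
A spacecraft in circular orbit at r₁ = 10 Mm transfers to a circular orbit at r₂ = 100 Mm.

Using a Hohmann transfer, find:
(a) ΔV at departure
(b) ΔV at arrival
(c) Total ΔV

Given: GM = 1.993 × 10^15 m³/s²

Convert to SI: r₁ = 10 Mm = 1e+07 m; r₂ = 100 Mm = 1e+08 m.
Transfer semi-major axis: a_t = (r₁ + r₂)/2 = (1e+07 + 1e+08)/2 = 5.5e+07 m.
Circular speeds: v₁ = √(GM/r₁) = 14117.4 m/s, v₂ = √(GM/r₂) = 4464.3 m/s.
Transfer speeds (vis-viva v² = GM(2/r − 1/a_t)): v₁ᵗ = 19035.9 m/s, v₂ᵗ = 1903.59 m/s.
(a) ΔV₁ = |v₁ᵗ − v₁| ≈ 4918 m/s = 4.918 km/s.
(b) ΔV₂ = |v₂ − v₂ᵗ| ≈ 2561 m/s = 2.561 km/s.
(c) ΔV_total = ΔV₁ + ΔV₂ ≈ 7479 m/s = 7.479 km/s.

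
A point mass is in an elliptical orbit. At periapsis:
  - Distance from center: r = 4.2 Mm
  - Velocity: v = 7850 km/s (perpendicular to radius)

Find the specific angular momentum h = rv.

Convert to SI: r = 4.2 Mm = 4.2e+06 m; v = 7850 km/s = 7.85e+06 m/s.
With v perpendicular to r, h = r · v.
h = 4.2e+06 · 7.85e+06 m²/s ≈ 3.297e+13 m²/s.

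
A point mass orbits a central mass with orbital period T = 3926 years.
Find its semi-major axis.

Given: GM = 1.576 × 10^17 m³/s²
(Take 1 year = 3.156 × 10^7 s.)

Convert to SI: T = 3926 years = 1.23905e+11 s.
Invert Kepler's third law: a = (GM · T² / (4π²))^(1/3).
Substituting T = 1.23905e+11 s and GM = 1.576e+17 m³/s²:
a = (1.576e+17 · (1.23905e+11)² / (4π²))^(1/3) m
a ≈ 3.943e+12 m = 3.943 Tm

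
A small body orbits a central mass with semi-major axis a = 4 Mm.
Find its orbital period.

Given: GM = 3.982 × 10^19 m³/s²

Convert to SI: a = 4 Mm = 4e+06 m.
Kepler's third law: T = 2π √(a³ / GM).
Substituting a = 4e+06 m and GM = 3.982e+19 m³/s²:
T = 2π √((4e+06)³ / 3.982e+19) s
T ≈ 7.966 s = 7.966 seconds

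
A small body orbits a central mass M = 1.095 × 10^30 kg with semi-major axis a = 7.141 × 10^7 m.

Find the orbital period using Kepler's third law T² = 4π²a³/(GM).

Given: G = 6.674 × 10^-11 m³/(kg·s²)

GM = G · M = 6.674e-11 · 1.095e+30 = 7.30803e+19 m³/s².
Kepler's third law: T = 2π √(a³ / GM).
Substituting a = 7.141e+07 m and GM = 7.30803e+19 m³/s²:
T = 2π √((7.141e+07)³ / 7.30803e+19) s
T ≈ 443.5 s = 7.392 minutes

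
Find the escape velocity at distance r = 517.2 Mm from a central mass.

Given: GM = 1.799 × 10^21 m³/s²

Convert to SI: r = 517.2 Mm = 5.172e+08 m.
Escape velocity comes from setting total energy to zero: ½v² − GM/r = 0 ⇒ v_esc = √(2GM / r).
v_esc = √(2 · 1.799e+21 / 5.172e+08) m/s ≈ 2.638e+06 m/s = 2638 km/s.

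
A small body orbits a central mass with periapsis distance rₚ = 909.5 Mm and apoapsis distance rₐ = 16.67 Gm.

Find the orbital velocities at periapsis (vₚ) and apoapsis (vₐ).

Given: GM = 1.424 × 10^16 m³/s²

Convert to SI: rₚ = 909.5 Mm = 9.095e+08 m; rₐ = 16.67 Gm = 1.667e+10 m.
Use the vis-viva equation v² = GM(2/r − 1/a) with a = (rₚ + rₐ)/2 = (9.095e+08 + 1.667e+10)/2 = 8.78975e+09 m.
vₚ = √(GM · (2/rₚ − 1/a)) = √(1.424e+16 · (2/9.095e+08 − 1/8.78975e+09)) m/s ≈ 5449 m/s = 5.449 km/s.
vₐ = √(GM · (2/rₐ − 1/a)) = √(1.424e+16 · (2/1.667e+10 − 1/8.78975e+09)) m/s ≈ 297.3 m/s = 297.3 m/s.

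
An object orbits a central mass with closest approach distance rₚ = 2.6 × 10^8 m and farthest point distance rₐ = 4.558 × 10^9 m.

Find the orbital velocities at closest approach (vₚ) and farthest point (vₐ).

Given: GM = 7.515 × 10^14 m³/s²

Use the vis-viva equation v² = GM(2/r − 1/a) with a = (rₚ + rₐ)/2 = (2.6e+08 + 4.558e+09)/2 = 2.409e+09 m.
vₚ = √(GM · (2/rₚ − 1/a)) = √(7.515e+14 · (2/2.6e+08 − 1/2.409e+09)) m/s ≈ 2339 m/s = 2.339 km/s.
vₐ = √(GM · (2/rₐ − 1/a)) = √(7.515e+14 · (2/4.558e+09 − 1/2.409e+09)) m/s ≈ 133.4 m/s = 133.4 m/s.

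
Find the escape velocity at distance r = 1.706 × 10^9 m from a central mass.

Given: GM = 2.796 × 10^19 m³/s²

Escape velocity comes from setting total energy to zero: ½v² − GM/r = 0 ⇒ v_esc = √(2GM / r).
v_esc = √(2 · 2.796e+19 / 1.706e+09) m/s ≈ 1.81e+05 m/s = 181 km/s.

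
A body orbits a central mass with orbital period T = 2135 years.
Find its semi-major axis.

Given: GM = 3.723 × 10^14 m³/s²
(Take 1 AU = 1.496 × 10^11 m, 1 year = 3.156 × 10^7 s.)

Convert to SI: T = 2135 years = 6.73806e+10 s.
Invert Kepler's third law: a = (GM · T² / (4π²))^(1/3).
Substituting T = 6.73806e+10 s and GM = 3.723e+14 m³/s²:
a = (3.723e+14 · (6.73806e+10)² / (4π²))^(1/3) m
a ≈ 3.498e+11 m = 2.338 AU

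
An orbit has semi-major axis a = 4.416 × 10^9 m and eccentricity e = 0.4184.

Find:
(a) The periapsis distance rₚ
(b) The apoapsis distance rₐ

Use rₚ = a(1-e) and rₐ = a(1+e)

(a) rₚ = a(1 − e) = 4.416e+09 · (1 − 0.4184) = 4.416e+09 · 0.5816 ≈ 2.568e+09 m = 2.568 × 10^9 m.
(b) rₐ = a(1 + e) = 4.416e+09 · (1 + 0.4184) = 4.416e+09 · 1.4184 ≈ 6.264e+09 m = 6.264 × 10^9 m.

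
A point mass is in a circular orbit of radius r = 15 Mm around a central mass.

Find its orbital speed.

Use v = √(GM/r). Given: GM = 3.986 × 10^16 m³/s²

Convert to SI: r = 15 Mm = 1.5e+07 m.
For a circular orbit, gravity supplies the centripetal force, so v = √(GM / r).
v = √(3.986e+16 / 1.5e+07) m/s ≈ 5.155e+04 m/s = 51.55 km/s.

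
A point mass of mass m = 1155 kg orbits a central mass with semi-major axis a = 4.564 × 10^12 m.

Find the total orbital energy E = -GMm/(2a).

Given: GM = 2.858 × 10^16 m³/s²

E = −GMm / (2a).
E = −2.858e+16 · 1155 / (2 · 4.564e+12) J ≈ -3.616e+06 J = -3.616 MJ.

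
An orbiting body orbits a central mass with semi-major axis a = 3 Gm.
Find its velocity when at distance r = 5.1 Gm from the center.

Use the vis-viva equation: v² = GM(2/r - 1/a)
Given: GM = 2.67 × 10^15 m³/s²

Convert to SI: a = 3 Gm = 3e+09 m; r = 5.1 Gm = 5.1e+09 m.
Vis-viva: v = √(GM · (2/r − 1/a)).
2/r − 1/a = 2/5.1e+09 − 1/3e+09 = 5.88235e-11 m⁻¹.
v = √(2.67e+15 · 5.88235e-11) m/s ≈ 396.3 m/s = 396.3 m/s.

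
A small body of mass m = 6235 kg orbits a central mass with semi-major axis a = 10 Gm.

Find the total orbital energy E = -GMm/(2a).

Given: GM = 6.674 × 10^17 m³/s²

Convert to SI: a = 10 Gm = 1e+10 m.
E = −GMm / (2a).
E = −6.674e+17 · 6235 / (2 · 1e+10) J ≈ -2.081e+11 J = -208.1 GJ.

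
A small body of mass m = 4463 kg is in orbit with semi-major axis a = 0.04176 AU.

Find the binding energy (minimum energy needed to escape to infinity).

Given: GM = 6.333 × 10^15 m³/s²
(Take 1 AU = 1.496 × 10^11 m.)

Convert to SI: a = 0.04176 AU = 6.2473e+09 m.
Total orbital energy is E = −GMm/(2a); binding energy is E_bind = −E = GMm/(2a).
E_bind = 6.333e+15 · 4463 / (2 · 6.2473e+09) J ≈ 2.262e+09 J = 2.262 GJ.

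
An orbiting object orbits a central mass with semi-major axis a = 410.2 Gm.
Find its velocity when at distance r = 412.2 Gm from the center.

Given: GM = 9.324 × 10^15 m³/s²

Convert to SI: a = 410.2 Gm = 4.102e+11 m; r = 412.2 Gm = 4.122e+11 m.
Vis-viva: v = √(GM · (2/r − 1/a)).
2/r − 1/a = 2/4.122e+11 − 1/4.102e+11 = 2.41418e-12 m⁻¹.
v = √(9.324e+15 · 2.41418e-12) m/s ≈ 150 m/s = 150 m/s.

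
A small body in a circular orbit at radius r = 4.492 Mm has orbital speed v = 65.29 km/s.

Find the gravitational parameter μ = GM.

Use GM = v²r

Convert to SI: r = 4.492 Mm = 4.492e+06 m; v = 65.29 km/s = 65290 m/s.
For a circular orbit v² = GM/r, so GM = v² · r.
GM = (65290)² · 4.492e+06 m³/s² ≈ 1.915e+16 m³/s² = 1.915 × 10^16 m³/s².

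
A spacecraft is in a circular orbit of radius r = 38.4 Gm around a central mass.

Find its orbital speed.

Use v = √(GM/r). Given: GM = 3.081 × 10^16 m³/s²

Convert to SI: r = 38.4 Gm = 3.84e+10 m.
For a circular orbit, gravity supplies the centripetal force, so v = √(GM / r).
v = √(3.081e+16 / 3.84e+10) m/s ≈ 895.7 m/s = 895.7 m/s.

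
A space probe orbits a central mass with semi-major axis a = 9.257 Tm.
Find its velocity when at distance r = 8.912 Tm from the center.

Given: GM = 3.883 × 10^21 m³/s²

Convert to SI: a = 9.257 Tm = 9.257e+12 m; r = 8.912 Tm = 8.912e+12 m.
Vis-viva: v = √(GM · (2/r − 1/a)).
2/r − 1/a = 2/8.912e+12 − 1/9.257e+12 = 1.1639e-13 m⁻¹.
v = √(3.883e+21 · 1.1639e-13) m/s ≈ 2.126e+04 m/s = 21.26 km/s.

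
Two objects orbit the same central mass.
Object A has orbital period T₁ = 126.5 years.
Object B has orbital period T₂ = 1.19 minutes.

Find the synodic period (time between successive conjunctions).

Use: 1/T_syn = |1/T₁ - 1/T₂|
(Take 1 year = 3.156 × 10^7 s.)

Convert to SI: T₁ = 126.5 years = 3.99234e+09 s; T₂ = 1.19 minutes = 71.4 s.
T_syn = |T₁ · T₂ / (T₁ − T₂)|.
T_syn = |3.99234e+09 · 71.4 / (3.99234e+09 − 71.4)| s ≈ 71.4 s = 1.19 minutes.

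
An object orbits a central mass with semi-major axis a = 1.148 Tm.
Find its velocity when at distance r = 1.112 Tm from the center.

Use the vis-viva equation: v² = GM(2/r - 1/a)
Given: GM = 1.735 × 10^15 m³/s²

Convert to SI: a = 1.148 Tm = 1.148e+12 m; r = 1.112 Tm = 1.112e+12 m.
Vis-viva: v = √(GM · (2/r − 1/a)).
2/r − 1/a = 2/1.112e+12 − 1/1.148e+12 = 9.27481e-13 m⁻¹.
v = √(1.735e+15 · 9.27481e-13) m/s ≈ 40.11 m/s = 40.11 m/s.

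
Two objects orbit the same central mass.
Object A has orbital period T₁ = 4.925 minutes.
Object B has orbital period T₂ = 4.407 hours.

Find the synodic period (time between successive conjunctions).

Convert to SI: T₁ = 4.925 minutes = 295.5 s; T₂ = 4.407 hours = 15865.2 s.
T_syn = |T₁ · T₂ / (T₁ − T₂)|.
T_syn = |295.5 · 15865.2 / (295.5 − 15865.2)| s ≈ 301.1 s = 5.018 minutes.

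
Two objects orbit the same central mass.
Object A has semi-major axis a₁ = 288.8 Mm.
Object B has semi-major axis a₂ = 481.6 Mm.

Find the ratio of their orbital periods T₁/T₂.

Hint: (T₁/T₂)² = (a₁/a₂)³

Convert to SI: a₁ = 288.8 Mm = 2.888e+08 m; a₂ = 481.6 Mm = 4.816e+08 m.
From Kepler's third law, (T₁/T₂)² = (a₁/a₂)³, so T₁/T₂ = (a₁/a₂)^(3/2).
a₁/a₂ = 2.888e+08 / 4.816e+08 = 0.599668.
T₁/T₂ = (0.599668)^(3/2) ≈ 0.4644.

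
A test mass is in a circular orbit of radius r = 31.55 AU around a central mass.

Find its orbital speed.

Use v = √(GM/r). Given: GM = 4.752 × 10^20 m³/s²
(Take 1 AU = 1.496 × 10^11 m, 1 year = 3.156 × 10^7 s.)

Convert to SI: r = 31.55 AU = 4.71988e+12 m.
For a circular orbit, gravity supplies the centripetal force, so v = √(GM / r).
v = √(4.752e+20 / 4.71988e+12) m/s ≈ 1.003e+04 m/s = 2.117 AU/year.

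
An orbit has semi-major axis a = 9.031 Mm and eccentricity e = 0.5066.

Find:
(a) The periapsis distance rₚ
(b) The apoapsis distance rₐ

Convert to SI: a = 9.031 Mm = 9.031e+06 m.
(a) rₚ = a(1 − e) = 9.031e+06 · (1 − 0.5066) = 9.031e+06 · 0.4934 ≈ 4.456e+06 m = 4.456 Mm.
(b) rₐ = a(1 + e) = 9.031e+06 · (1 + 0.5066) = 9.031e+06 · 1.5066 ≈ 1.361e+07 m = 13.61 Mm.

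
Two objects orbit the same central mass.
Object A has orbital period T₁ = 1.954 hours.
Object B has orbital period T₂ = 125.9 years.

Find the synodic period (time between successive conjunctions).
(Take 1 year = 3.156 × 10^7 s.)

Convert to SI: T₁ = 1.954 hours = 7034.4 s; T₂ = 125.9 years = 3.9734e+09 s.
T_syn = |T₁ · T₂ / (T₁ − T₂)|.
T_syn = |7034.4 · 3.9734e+09 / (7034.4 − 3.9734e+09)| s ≈ 7034 s = 1.954 hours.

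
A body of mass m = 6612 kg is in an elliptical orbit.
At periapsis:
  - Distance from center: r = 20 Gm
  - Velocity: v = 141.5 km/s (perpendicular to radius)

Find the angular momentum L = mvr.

Convert to SI: r = 20 Gm = 2e+10 m; v = 141.5 km/s = 141500 m/s.
Since v is perpendicular to r, L = m · v · r.
L = 6612 · 141500 · 2e+10 kg·m²/s ≈ 1.871e+19 kg·m²/s.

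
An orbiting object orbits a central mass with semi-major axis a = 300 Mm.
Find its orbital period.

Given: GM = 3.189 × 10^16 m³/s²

Convert to SI: a = 300 Mm = 3e+08 m.
Kepler's third law: T = 2π √(a³ / GM).
Substituting a = 3e+08 m and GM = 3.189e+16 m³/s²:
T = 2π √((3e+08)³ / 3.189e+16) s
T ≈ 1.828e+05 s = 2.116 days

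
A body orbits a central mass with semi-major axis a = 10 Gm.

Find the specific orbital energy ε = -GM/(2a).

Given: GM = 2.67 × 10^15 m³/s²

Convert to SI: a = 10 Gm = 1e+10 m.
ε = −GM / (2a).
ε = −2.67e+15 / (2 · 1e+10) J/kg ≈ -1.335e+05 J/kg = -133.5 kJ/kg.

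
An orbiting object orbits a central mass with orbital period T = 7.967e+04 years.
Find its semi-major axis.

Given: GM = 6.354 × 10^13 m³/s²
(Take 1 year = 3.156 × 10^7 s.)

Convert to SI: T = 7.967e+04 years = 2.51439e+12 s.
Invert Kepler's third law: a = (GM · T² / (4π²))^(1/3).
Substituting T = 2.51439e+12 s and GM = 6.354e+13 m³/s²:
a = (6.354e+13 · (2.51439e+12)² / (4π²))^(1/3) m
a ≈ 2.167e+12 m = 2.167 × 10^12 m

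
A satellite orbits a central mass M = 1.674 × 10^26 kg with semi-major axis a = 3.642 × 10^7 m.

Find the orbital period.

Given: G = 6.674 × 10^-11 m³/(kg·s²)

GM = G · M = 6.674e-11 · 1.674e+26 = 1.11723e+16 m³/s².
Kepler's third law: T = 2π √(a³ / GM).
Substituting a = 3.642e+07 m and GM = 1.11723e+16 m³/s²:
T = 2π √((3.642e+07)³ / 1.11723e+16) s
T ≈ 1.307e+04 s = 3.629 hours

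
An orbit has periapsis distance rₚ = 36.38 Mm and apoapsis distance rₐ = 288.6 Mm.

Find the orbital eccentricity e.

Convert to SI: rₚ = 36.38 Mm = 3.638e+07 m; rₐ = 288.6 Mm = 2.886e+08 m.
e = (rₐ − rₚ) / (rₐ + rₚ).
e = (2.886e+08 − 3.638e+07) / (2.886e+08 + 3.638e+07) = 2.5222e+08 / 3.2498e+08 ≈ 0.7761.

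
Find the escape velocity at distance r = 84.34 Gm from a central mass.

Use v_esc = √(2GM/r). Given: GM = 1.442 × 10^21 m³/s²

Convert to SI: r = 84.34 Gm = 8.434e+10 m.
Escape velocity comes from setting total energy to zero: ½v² − GM/r = 0 ⇒ v_esc = √(2GM / r).
v_esc = √(2 · 1.442e+21 / 8.434e+10) m/s ≈ 1.849e+05 m/s = 184.9 km/s.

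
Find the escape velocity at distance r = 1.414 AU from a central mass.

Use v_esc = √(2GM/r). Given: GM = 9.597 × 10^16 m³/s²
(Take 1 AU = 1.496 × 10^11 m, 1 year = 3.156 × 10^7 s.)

Convert to SI: r = 1.414 AU = 2.11534e+11 m.
Escape velocity comes from setting total energy to zero: ½v² − GM/r = 0 ⇒ v_esc = √(2GM / r).
v_esc = √(2 · 9.597e+16 / 2.11534e+11) m/s ≈ 952.6 m/s = 0.201 AU/year.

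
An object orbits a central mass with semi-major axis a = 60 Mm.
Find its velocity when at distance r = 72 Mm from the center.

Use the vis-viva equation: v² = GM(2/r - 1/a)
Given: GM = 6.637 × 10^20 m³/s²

Convert to SI: a = 60 Mm = 6e+07 m; r = 72 Mm = 7.2e+07 m.
Vis-viva: v = √(GM · (2/r − 1/a)).
2/r − 1/a = 2/7.2e+07 − 1/6e+07 = 1.11111e-08 m⁻¹.
v = √(6.637e+20 · 1.11111e-08) m/s ≈ 2.716e+06 m/s = 2716 km/s.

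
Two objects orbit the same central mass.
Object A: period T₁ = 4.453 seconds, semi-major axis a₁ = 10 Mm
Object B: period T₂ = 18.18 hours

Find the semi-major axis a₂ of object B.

Convert to SI: a₁ = 10 Mm = 1e+07 m; T₂ = 18.18 hours = 65448 s.
Kepler's third law: (T₁/T₂)² = (a₁/a₂)³ ⇒ a₂ = a₁ · (T₂/T₁)^(2/3).
T₂/T₁ = 65448 / 4.453 = 14697.5.
a₂ = 1e+07 · (14697.5)^(2/3) m ≈ 6e+09 m = 6 Gm.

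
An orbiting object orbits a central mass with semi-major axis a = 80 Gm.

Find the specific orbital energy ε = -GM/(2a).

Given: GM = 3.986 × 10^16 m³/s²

Convert to SI: a = 80 Gm = 8e+10 m.
ε = −GM / (2a).
ε = −3.986e+16 / (2 · 8e+10) J/kg ≈ -2.491e+05 J/kg = -249.1 kJ/kg.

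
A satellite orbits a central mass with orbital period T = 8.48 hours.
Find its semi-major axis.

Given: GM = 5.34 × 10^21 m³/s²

Convert to SI: T = 8.48 hours = 30528 s.
Invert Kepler's third law: a = (GM · T² / (4π²))^(1/3).
Substituting T = 30528 s and GM = 5.34e+21 m³/s²:
a = (5.34e+21 · (30528)² / (4π²))^(1/3) m
a ≈ 5.014e+09 m = 5.014 Gm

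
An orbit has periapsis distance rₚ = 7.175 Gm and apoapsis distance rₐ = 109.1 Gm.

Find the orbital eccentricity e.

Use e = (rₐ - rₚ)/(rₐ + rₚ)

Convert to SI: rₚ = 7.175 Gm = 7.175e+09 m; rₐ = 109.1 Gm = 1.091e+11 m.
e = (rₐ − rₚ) / (rₐ + rₚ).
e = (1.091e+11 − 7.175e+09) / (1.091e+11 + 7.175e+09) = 1.01925e+11 / 1.16275e+11 ≈ 0.8766.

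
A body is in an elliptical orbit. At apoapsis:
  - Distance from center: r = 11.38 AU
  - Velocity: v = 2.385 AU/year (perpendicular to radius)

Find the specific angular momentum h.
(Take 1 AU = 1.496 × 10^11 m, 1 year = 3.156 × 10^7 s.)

Convert to SI: r = 11.38 AU = 1.70245e+12 m; v = 2.385 AU/year = 11305.3 m/s.
With v perpendicular to r, h = r · v.
h = 1.70245e+12 · 11305.3 m²/s ≈ 1.925e+16 m²/s.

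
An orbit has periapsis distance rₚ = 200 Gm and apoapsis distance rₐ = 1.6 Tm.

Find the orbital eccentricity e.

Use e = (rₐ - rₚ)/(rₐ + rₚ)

Convert to SI: rₚ = 200 Gm = 2e+11 m; rₐ = 1.6 Tm = 1.6e+12 m.
e = (rₐ − rₚ) / (rₐ + rₚ).
e = (1.6e+12 − 2e+11) / (1.6e+12 + 2e+11) = 1.4e+12 / 1.8e+12 ≈ 0.7778.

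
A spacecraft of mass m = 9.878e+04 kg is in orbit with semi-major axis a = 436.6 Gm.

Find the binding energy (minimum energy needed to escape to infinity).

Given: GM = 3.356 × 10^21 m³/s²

Convert to SI: a = 436.6 Gm = 4.366e+11 m.
Total orbital energy is E = −GMm/(2a); binding energy is E_bind = −E = GMm/(2a).
E_bind = 3.356e+21 · 9.878e+04 / (2 · 4.366e+11) J ≈ 3.796e+14 J = 379.6 TJ.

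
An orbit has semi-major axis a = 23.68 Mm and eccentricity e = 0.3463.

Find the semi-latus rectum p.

Convert to SI: a = 23.68 Mm = 2.368e+07 m.
p = a (1 − e²).
p = 2.368e+07 · (1 − (0.3463)²) = 2.368e+07 · 0.880076 ≈ 2.084e+07 m = 20.84 Mm.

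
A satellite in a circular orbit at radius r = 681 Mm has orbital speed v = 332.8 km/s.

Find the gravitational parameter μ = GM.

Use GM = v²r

Convert to SI: r = 681 Mm = 6.81e+08 m; v = 332.8 km/s = 332800 m/s.
For a circular orbit v² = GM/r, so GM = v² · r.
GM = (332800)² · 6.81e+08 m³/s² ≈ 7.542e+19 m³/s² = 7.542 × 10^19 m³/s².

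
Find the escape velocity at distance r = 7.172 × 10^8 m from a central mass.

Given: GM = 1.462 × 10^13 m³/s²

Escape velocity comes from setting total energy to zero: ½v² − GM/r = 0 ⇒ v_esc = √(2GM / r).
v_esc = √(2 · 1.462e+13 / 7.172e+08) m/s ≈ 201.9 m/s = 201.9 m/s.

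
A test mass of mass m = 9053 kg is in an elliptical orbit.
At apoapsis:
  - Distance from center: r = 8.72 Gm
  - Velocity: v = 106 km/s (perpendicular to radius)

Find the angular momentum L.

Convert to SI: r = 8.72 Gm = 8.72e+09 m; v = 106 km/s = 106000 m/s.
Since v is perpendicular to r, L = m · v · r.
L = 9053 · 106000 · 8.72e+09 kg·m²/s ≈ 8.368e+18 kg·m²/s.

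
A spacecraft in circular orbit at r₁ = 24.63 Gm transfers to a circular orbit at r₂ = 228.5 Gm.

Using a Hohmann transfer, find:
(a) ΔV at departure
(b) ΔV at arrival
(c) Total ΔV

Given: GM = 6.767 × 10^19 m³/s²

Convert to SI: r₁ = 24.63 Gm = 2.463e+10 m; r₂ = 228.5 Gm = 2.285e+11 m.
Transfer semi-major axis: a_t = (r₁ + r₂)/2 = (2.463e+10 + 2.285e+11)/2 = 1.26565e+11 m.
Circular speeds: v₁ = √(GM/r₁) = 52416.2 m/s, v₂ = √(GM/r₂) = 17209 m/s.
Transfer speeds (vis-viva v² = GM(2/r − 1/a_t)): v₁ᵗ = 70429.1 m/s, v₂ᵗ = 7591.55 m/s.
(a) ΔV₁ = |v₁ᵗ − v₁| ≈ 1.801e+04 m/s = 18.01 km/s.
(b) ΔV₂ = |v₂ − v₂ᵗ| ≈ 9617 m/s = 9.617 km/s.
(c) ΔV_total = ΔV₁ + ΔV₂ ≈ 2.763e+04 m/s = 27.63 km/s.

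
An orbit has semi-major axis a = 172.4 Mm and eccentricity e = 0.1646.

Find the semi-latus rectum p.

Convert to SI: a = 172.4 Mm = 1.724e+08 m.
p = a (1 − e²).
p = 1.724e+08 · (1 − (0.1646)²) = 1.724e+08 · 0.972907 ≈ 1.677e+08 m = 167.7 Mm.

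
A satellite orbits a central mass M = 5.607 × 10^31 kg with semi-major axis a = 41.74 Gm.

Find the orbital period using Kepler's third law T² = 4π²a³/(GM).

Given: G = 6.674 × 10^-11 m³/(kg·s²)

Convert to SI: a = 41.74 Gm = 4.174e+10 m.
GM = G · M = 6.674e-11 · 5.607e+31 = 3.74211e+21 m³/s².
Kepler's third law: T = 2π √(a³ / GM).
Substituting a = 4.174e+10 m and GM = 3.74211e+21 m³/s²:
T = 2π √((4.174e+10)³ / 3.74211e+21) s
T ≈ 8.759e+05 s = 10.14 days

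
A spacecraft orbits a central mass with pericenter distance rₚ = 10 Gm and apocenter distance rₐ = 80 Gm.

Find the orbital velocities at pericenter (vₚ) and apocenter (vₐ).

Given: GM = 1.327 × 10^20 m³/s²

Convert to SI: rₚ = 10 Gm = 1e+10 m; rₐ = 80 Gm = 8e+10 m.
Use the vis-viva equation v² = GM(2/r − 1/a) with a = (rₚ + rₐ)/2 = (1e+10 + 8e+10)/2 = 4.5e+10 m.
vₚ = √(GM · (2/rₚ − 1/a)) = √(1.327e+20 · (2/1e+10 − 1/4.5e+10)) m/s ≈ 1.536e+05 m/s = 153.6 km/s.
vₐ = √(GM · (2/rₐ − 1/a)) = √(1.327e+20 · (2/8e+10 − 1/4.5e+10)) m/s ≈ 1.92e+04 m/s = 19.2 km/s.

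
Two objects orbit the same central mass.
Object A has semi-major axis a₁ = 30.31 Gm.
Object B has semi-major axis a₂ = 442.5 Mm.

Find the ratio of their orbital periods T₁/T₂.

Convert to SI: a₁ = 30.31 Gm = 3.031e+10 m; a₂ = 442.5 Mm = 4.425e+08 m.
From Kepler's third law, (T₁/T₂)² = (a₁/a₂)³, so T₁/T₂ = (a₁/a₂)^(3/2).
a₁/a₂ = 3.031e+10 / 4.425e+08 = 68.4972.
T₁/T₂ = (68.4972)^(3/2) ≈ 566.9.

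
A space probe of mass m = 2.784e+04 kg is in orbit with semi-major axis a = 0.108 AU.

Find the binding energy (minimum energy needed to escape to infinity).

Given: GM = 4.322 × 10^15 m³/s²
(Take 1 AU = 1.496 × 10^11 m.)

Convert to SI: a = 0.108 AU = 1.61568e+10 m.
Total orbital energy is E = −GMm/(2a); binding energy is E_bind = −E = GMm/(2a).
E_bind = 4.322e+15 · 2.784e+04 / (2 · 1.61568e+10) J ≈ 3.724e+09 J = 3.724 GJ.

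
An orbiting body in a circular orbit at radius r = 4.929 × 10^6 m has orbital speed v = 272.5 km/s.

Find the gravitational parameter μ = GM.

Convert to SI: v = 272.5 km/s = 272500 m/s.
For a circular orbit v² = GM/r, so GM = v² · r.
GM = (272500)² · 4.929e+06 m³/s² ≈ 3.66e+17 m³/s² = 3.66 × 10^17 m³/s².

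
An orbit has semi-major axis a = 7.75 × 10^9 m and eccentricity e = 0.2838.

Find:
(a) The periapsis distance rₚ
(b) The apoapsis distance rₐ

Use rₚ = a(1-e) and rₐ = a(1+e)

(a) rₚ = a(1 − e) = 7.75e+09 · (1 − 0.2838) = 7.75e+09 · 0.7162 ≈ 5.551e+09 m = 5.551 × 10^9 m.
(b) rₐ = a(1 + e) = 7.75e+09 · (1 + 0.2838) = 7.75e+09 · 1.2838 ≈ 9.949e+09 m = 9.949 × 10^9 m.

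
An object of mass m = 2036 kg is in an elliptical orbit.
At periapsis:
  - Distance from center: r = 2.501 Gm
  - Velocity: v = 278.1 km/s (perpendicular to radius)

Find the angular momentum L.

Convert to SI: r = 2.501 Gm = 2.501e+09 m; v = 278.1 km/s = 278100 m/s.
Since v is perpendicular to r, L = m · v · r.
L = 2036 · 278100 · 2.501e+09 kg·m²/s ≈ 1.416e+18 kg·m²/s.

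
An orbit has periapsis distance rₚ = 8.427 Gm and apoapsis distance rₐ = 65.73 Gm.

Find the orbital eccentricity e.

Convert to SI: rₚ = 8.427 Gm = 8.427e+09 m; rₐ = 65.73 Gm = 6.573e+10 m.
e = (rₐ − rₚ) / (rₐ + rₚ).
e = (6.573e+10 − 8.427e+09) / (6.573e+10 + 8.427e+09) = 5.7303e+10 / 7.4157e+10 ≈ 0.7727.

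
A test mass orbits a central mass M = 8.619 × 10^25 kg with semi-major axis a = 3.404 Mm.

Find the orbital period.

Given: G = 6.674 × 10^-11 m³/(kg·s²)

Convert to SI: a = 3.404 Mm = 3.404e+06 m.
GM = G · M = 6.674e-11 · 8.619e+25 = 5.75232e+15 m³/s².
Kepler's third law: T = 2π √(a³ / GM).
Substituting a = 3.404e+06 m and GM = 5.75232e+15 m³/s²:
T = 2π √((3.404e+06)³ / 5.75232e+15) s
T ≈ 520.3 s = 8.671 minutes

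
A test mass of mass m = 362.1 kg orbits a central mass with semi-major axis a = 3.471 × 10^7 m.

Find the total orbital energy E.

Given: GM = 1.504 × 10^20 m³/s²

E = −GMm / (2a).
E = −1.504e+20 · 362.1 / (2 · 3.471e+07) J ≈ -7.845e+14 J = -784.5 TJ.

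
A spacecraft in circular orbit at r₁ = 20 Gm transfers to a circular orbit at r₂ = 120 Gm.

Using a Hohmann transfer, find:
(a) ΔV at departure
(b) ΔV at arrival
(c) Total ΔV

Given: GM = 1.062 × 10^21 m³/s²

Convert to SI: r₁ = 20 Gm = 2e+10 m; r₂ = 120 Gm = 1.2e+11 m.
Transfer semi-major axis: a_t = (r₁ + r₂)/2 = (2e+10 + 1.2e+11)/2 = 7e+10 m.
Circular speeds: v₁ = √(GM/r₁) = 230434 m/s, v₂ = √(GM/r₂) = 94074.4 m/s.
Transfer speeds (vis-viva v² = GM(2/r − 1/a_t)): v₁ᵗ = 301709 m/s, v₂ᵗ = 50284.9 m/s.
(a) ΔV₁ = |v₁ᵗ − v₁| ≈ 7.128e+04 m/s = 71.28 km/s.
(b) ΔV₂ = |v₂ − v₂ᵗ| ≈ 4.379e+04 m/s = 43.79 km/s.
(c) ΔV_total = ΔV₁ + ΔV₂ ≈ 1.151e+05 m/s = 115.1 km/s.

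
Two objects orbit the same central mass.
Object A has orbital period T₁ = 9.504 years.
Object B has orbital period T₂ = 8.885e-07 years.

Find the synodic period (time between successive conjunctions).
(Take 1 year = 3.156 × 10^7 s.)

Convert to SI: T₁ = 9.504 years = 2.99946e+08 s; T₂ = 8.885e-07 years = 28.0411 s.
T_syn = |T₁ · T₂ / (T₁ − T₂)|.
T_syn = |2.99946e+08 · 28.0411 / (2.99946e+08 − 28.0411)| s ≈ 28.04 s = 8.885e-07 years.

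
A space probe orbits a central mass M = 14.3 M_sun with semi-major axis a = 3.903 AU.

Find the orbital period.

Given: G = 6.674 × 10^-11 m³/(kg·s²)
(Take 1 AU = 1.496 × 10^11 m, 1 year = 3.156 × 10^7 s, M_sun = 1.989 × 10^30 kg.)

Convert to SI: a = 3.903 AU = 5.83889e+11 m; M = 14.3 M_sun = 2.84427e+31 kg.
GM = G · M = 6.674e-11 · 2.84427e+31 = 1.89827e+21 m³/s².
Kepler's third law: T = 2π √(a³ / GM).
Substituting a = 5.83889e+11 m and GM = 1.89827e+21 m³/s²:
T = 2π √((5.83889e+11)³ / 1.89827e+21) s
T ≈ 6.434e+07 s = 2.039 years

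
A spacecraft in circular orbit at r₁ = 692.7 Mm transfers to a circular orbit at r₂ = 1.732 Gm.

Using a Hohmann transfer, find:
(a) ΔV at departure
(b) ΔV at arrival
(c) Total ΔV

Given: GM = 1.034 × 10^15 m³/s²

Convert to SI: r₁ = 692.7 Mm = 6.927e+08 m; r₂ = 1.732 Gm = 1.732e+09 m.
Transfer semi-major axis: a_t = (r₁ + r₂)/2 = (6.927e+08 + 1.732e+09)/2 = 1.21235e+09 m.
Circular speeds: v₁ = √(GM/r₁) = 1221.76 m/s, v₂ = √(GM/r₂) = 772.656 m/s.
Transfer speeds (vis-viva v² = GM(2/r − 1/a_t)): v₁ᵗ = 1460.32 m/s, v₂ᵗ = 584.043 m/s.
(a) ΔV₁ = |v₁ᵗ − v₁| ≈ 238.6 m/s = 238.6 m/s.
(b) ΔV₂ = |v₂ − v₂ᵗ| ≈ 188.6 m/s = 188.6 m/s.
(c) ΔV_total = ΔV₁ + ΔV₂ ≈ 427.2 m/s = 427.2 m/s.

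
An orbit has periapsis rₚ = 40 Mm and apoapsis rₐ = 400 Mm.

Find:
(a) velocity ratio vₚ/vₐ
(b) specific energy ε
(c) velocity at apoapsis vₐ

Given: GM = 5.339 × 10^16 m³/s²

Convert to SI: rₚ = 40 Mm = 4e+07 m; rₐ = 400 Mm = 4e+08 m.
(a) Conservation of angular momentum (rₚvₚ = rₐvₐ) gives vₚ/vₐ = rₐ/rₚ = 4e+08/4e+07 ≈ 10
(b) With a = (rₚ + rₐ)/2 = 2.2e+08 m, ε = −GM/(2a) = −5.339e+16/(2 · 2.2e+08) J/kg ≈ -1.213e+08 J/kg
(c) With a = (rₚ + rₐ)/2 = 2.2e+08 m, vₐ = √(GM (2/rₐ − 1/a)) = √(5.339e+16 · (2/4e+08 − 1/2.2e+08)) m/s ≈ 4926 m/s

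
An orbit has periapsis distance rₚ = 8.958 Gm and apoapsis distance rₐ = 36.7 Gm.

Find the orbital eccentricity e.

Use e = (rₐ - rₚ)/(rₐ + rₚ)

Convert to SI: rₚ = 8.958 Gm = 8.958e+09 m; rₐ = 36.7 Gm = 3.67e+10 m.
e = (rₐ − rₚ) / (rₐ + rₚ).
e = (3.67e+10 − 8.958e+09) / (3.67e+10 + 8.958e+09) = 2.7742e+10 / 4.5658e+10 ≈ 0.6076.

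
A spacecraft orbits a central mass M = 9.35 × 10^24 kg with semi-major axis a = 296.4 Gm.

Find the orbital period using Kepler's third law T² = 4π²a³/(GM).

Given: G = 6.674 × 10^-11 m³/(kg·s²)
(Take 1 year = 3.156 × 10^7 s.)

Convert to SI: a = 296.4 Gm = 2.964e+11 m.
GM = G · M = 6.674e-11 · 9.35e+24 = 6.24019e+14 m³/s².
Kepler's third law: T = 2π √(a³ / GM).
Substituting a = 2.964e+11 m and GM = 6.24019e+14 m³/s²:
T = 2π √((2.964e+11)³ / 6.24019e+14) s
T ≈ 4.059e+10 s = 1286 years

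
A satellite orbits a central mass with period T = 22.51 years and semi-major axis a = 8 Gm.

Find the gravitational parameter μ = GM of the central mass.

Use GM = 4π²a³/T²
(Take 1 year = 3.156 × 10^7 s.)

Convert to SI: T = 22.51 years = 7.10416e+08 s; a = 8 Gm = 8e+09 m.
GM = 4π² · a³ / T².
GM = 4π² · (8e+09)³ / (7.10416e+08)² m³/s² ≈ 4.005e+13 m³/s² = 4.005 × 10^13 m³/s².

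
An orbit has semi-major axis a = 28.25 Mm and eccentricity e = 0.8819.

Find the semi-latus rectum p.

Convert to SI: a = 28.25 Mm = 2.825e+07 m.
p = a (1 − e²).
p = 2.825e+07 · (1 − (0.8819)²) = 2.825e+07 · 0.222252 ≈ 6.279e+06 m = 6.279 Mm.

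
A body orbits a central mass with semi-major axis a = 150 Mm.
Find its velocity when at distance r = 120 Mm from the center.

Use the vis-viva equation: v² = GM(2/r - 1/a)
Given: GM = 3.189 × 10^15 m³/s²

Convert to SI: a = 150 Mm = 1.5e+08 m; r = 120 Mm = 1.2e+08 m.
Vis-viva: v = √(GM · (2/r − 1/a)).
2/r − 1/a = 2/1.2e+08 − 1/1.5e+08 = 1e-08 m⁻¹.
v = √(3.189e+15 · 1e-08) m/s ≈ 5647 m/s = 5.647 km/s.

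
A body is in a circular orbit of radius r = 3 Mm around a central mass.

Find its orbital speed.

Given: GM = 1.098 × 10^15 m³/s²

Convert to SI: r = 3 Mm = 3e+06 m.
For a circular orbit, gravity supplies the centripetal force, so v = √(GM / r).
v = √(1.098e+15 / 3e+06) m/s ≈ 1.913e+04 m/s = 19.13 km/s.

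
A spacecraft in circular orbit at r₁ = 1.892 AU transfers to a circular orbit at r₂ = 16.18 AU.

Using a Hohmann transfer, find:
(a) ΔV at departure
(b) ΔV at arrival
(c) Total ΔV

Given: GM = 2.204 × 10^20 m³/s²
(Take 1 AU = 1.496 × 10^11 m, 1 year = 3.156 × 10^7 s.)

Convert to SI: r₁ = 1.892 AU = 2.83043e+11 m; r₂ = 16.18 AU = 2.42053e+12 m.
Transfer semi-major axis: a_t = (r₁ + r₂)/2 = (2.83043e+11 + 2.42053e+12)/2 = 1.35179e+12 m.
Circular speeds: v₁ = √(GM/r₁) = 27904.8 m/s, v₂ = √(GM/r₂) = 9542.25 m/s.
Transfer speeds (vis-viva v² = GM(2/r − 1/a_t)): v₁ᵗ = 37340.5 m/s, v₂ᵗ = 4366.4 m/s.
(a) ΔV₁ = |v₁ᵗ − v₁| ≈ 9436 m/s = 1.991 AU/year.
(b) ΔV₂ = |v₂ − v₂ᵗ| ≈ 5176 m/s = 1.092 AU/year.
(c) ΔV_total = ΔV₁ + ΔV₂ ≈ 1.461e+04 m/s = 3.082 AU/year.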